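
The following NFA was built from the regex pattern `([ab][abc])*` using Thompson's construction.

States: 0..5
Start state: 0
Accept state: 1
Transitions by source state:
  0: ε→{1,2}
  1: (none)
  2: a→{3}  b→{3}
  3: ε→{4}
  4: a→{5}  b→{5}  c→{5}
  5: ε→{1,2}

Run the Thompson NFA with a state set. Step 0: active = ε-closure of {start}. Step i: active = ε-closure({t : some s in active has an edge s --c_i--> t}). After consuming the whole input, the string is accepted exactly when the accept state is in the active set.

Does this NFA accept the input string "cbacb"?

initial (ε-close {0}): {0,1,2}
'c' @ 1: {}  — dead — no transitions
rest 'bacb' ignored (set empty)
end set {} — state 1 not in

Answer: REJECT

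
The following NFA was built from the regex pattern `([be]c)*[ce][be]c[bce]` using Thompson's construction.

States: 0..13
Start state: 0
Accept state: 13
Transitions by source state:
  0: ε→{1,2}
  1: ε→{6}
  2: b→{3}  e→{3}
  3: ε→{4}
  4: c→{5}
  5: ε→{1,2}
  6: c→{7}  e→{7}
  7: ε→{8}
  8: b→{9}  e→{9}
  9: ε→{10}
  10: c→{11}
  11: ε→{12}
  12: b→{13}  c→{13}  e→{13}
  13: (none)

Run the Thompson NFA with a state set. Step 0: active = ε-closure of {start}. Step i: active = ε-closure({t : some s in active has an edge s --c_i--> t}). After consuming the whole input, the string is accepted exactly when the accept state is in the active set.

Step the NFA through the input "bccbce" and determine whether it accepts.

start: ε-closure({0}) = {0,1,2,6}
'b' @ 1: {3,4}
'c' @ 2: {1,2,5,6}
'c' @ 3: {7,8}
'b' @ 4: {9,10}
'c' @ 5: {11,12}
'e' @ 6: {13}  (accept∈set)
end set {13} — state 13 in

Answer: ACCEPT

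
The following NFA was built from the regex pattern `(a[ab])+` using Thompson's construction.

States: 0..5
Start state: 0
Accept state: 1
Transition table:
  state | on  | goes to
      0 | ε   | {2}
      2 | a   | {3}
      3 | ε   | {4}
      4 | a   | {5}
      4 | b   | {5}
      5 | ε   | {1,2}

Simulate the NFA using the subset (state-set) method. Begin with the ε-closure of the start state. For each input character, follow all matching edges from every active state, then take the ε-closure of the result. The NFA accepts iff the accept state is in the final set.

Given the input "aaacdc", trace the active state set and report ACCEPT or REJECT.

initial (ε-close {0}): {0,2}
'a' @ 1: {3,4}
'a' @ 2: {1,2,5}  ✓accept
'a' @ 3: {3,4}
'c' @ 4: {}  — no active states
rest 'dc' ignored (set empty)
end set {} — state 1 not in

Answer: REJECT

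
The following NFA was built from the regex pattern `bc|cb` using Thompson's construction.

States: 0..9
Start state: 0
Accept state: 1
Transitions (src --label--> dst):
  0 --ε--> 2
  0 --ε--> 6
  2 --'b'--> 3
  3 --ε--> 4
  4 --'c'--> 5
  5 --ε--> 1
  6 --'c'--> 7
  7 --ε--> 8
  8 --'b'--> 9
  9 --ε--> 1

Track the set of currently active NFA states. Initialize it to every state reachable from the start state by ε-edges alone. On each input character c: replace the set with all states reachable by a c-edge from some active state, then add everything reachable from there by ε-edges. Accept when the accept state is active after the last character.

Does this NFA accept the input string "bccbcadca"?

Answer: REJECT

Steps:
initial (ε-close {0}): {0,2,6}
'b' @ 1: {3,4}
'c' @ 2: {1,5}  [accepting]
'c' @ 3: {}  — state set empty
rest 'bcadca' ignored (set empty)
after full input: {}  (accept=1 not in)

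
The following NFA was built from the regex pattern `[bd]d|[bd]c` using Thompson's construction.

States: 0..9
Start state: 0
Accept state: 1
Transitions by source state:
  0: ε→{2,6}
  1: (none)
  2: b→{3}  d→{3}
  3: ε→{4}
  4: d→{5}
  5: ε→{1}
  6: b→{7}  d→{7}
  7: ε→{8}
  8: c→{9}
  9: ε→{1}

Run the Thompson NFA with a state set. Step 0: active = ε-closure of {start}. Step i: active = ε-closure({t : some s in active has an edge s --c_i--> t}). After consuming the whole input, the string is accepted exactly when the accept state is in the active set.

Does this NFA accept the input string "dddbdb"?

initial (ε-close {0}): {0,2,6}
'd' @ 1: {3,4,7,8}
'd' @ 2: {1,5}  ✓accept
'd' @ 3: {}  — state set empty
rest 'bdb' ignored (set empty)
after full input: {}  (accept=1 not in)

Answer: REJECT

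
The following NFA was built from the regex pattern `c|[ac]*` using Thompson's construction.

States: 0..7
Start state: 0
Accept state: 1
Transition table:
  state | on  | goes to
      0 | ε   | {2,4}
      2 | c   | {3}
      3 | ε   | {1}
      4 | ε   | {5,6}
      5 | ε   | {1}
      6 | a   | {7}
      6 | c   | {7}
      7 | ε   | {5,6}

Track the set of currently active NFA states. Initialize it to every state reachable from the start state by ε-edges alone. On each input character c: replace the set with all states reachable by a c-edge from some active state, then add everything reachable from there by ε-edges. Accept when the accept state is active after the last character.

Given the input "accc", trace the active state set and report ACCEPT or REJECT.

S₀ = ε-closure({0}) = {0,1,2,4,5,6}
'a' @ 1: {1,5,6,7}  ✓accept
'c' @ 2: {1,5,6,7}  ✓accept
'c' @ 3: {1,5,6,7}  ✓accept
'c' @ 4: {1,5,6,7}  ✓accept
after full input: {1,5,6,7}  (accept=1 in)

Answer: ACCEPT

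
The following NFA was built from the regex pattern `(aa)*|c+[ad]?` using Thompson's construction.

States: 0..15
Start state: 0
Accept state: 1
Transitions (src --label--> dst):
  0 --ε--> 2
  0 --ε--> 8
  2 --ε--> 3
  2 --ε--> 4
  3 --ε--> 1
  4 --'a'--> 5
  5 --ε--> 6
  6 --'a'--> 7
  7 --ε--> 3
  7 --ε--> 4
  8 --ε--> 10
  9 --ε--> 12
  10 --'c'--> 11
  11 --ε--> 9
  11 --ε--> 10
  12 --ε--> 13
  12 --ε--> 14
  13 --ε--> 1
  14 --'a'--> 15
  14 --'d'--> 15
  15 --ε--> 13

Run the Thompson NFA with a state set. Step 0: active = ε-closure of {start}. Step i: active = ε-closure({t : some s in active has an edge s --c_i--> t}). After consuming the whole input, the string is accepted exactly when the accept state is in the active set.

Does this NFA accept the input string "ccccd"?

start: ε-closure({0}) = {0,1,2,3,4,8,10}
'c' @ 1: {1,9,10,11,12,13,14}  ✓accept
'c' @ 2: {1,9,10,11,12,13,14}  ✓accept
'c' @ 3: {1,9,10,11,12,13,14}  ✓accept
'c' @ 4: {1,9,10,11,12,13,14}  ✓accept
'd' @ 5: {1,13,15}  ✓accept
end set {1,13,15} — state 1 in

Answer: ACCEPT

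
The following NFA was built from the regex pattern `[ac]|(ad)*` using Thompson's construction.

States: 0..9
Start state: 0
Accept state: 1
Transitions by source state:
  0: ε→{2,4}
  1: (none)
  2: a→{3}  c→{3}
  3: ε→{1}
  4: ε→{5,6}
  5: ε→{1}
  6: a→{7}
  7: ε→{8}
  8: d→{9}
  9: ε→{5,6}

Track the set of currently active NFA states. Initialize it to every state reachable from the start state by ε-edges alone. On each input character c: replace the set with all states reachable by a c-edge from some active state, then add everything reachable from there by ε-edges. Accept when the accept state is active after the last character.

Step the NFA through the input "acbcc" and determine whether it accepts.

S₀ = ε-closure({0}) = {0,1,2,4,5,6}
'a' @ 1: {1,3,7,8}  ✓accept
'c' @ 2: {}  — no active states
rest 'bcc' ignored (set empty)
final: {}; accept 1 not in set

Answer: REJECT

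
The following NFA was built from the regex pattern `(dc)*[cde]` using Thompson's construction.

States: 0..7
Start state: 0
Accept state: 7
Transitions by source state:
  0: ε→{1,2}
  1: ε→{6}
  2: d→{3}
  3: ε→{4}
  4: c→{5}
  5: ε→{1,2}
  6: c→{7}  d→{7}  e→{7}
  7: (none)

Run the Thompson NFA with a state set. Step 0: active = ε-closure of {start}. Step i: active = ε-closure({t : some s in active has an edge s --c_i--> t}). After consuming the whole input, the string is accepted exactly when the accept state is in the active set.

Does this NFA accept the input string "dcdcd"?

initial (ε-close {0}): {0,1,2,6}
'd' @ 1: {3,4,7}  [accepting]
'c' @ 2: {1,2,5,6}
'd' @ 3: {3,4,7}  [accepting]
'c' @ 4: {1,2,5,6}
'd' @ 5: {3,4,7}  [accepting]
after full input: {3,4,7}  (accept=7 in)

Answer: ACCEPT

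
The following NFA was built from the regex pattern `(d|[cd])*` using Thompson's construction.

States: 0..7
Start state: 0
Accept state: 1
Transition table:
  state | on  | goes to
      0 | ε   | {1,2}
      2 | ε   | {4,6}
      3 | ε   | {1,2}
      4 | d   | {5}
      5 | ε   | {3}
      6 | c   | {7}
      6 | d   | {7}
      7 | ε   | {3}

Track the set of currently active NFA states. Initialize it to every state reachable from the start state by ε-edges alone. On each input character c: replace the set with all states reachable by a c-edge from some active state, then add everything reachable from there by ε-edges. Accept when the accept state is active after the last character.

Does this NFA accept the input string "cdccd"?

Answer: ACCEPT

Derivation:
S₀ = ε-closure({0}) = {0,1,2,4,6}
'c' @ 1: {1,2,3,4,6,7}  [accepting]
'd' @ 2: {1,2,3,4,5,6,7}  [accepting]
'c' @ 3: {1,2,3,4,6,7}  [accepting]
'c' @ 4: {1,2,3,4,6,7}  [accepting]
'd' @ 5: {1,2,3,4,5,6,7}  [accepting]
final: {1,2,3,4,5,6,7}; accept 1 in set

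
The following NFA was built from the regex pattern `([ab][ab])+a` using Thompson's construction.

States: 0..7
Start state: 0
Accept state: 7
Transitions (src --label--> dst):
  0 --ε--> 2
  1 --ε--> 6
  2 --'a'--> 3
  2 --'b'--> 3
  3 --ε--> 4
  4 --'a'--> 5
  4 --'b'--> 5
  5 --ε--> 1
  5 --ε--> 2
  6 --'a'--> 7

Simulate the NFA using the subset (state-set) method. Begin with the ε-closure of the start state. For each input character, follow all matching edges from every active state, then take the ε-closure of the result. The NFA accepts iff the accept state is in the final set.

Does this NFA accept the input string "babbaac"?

Answer: REJECT

Trace:
S₀ = ε-closure({0}) = {0,2}
'b' @ 1: {3,4}
'a' @ 2: {1,2,5,6}
'b' @ 3: {3,4}
'b' @ 4: {1,2,5,6}
'a' @ 5: {3,4,7}  [accepting]
'a' @ 6: {1,2,5,6}
'c' @ 7: {}  — dead — no transitions
final: {}; accept 7 not in set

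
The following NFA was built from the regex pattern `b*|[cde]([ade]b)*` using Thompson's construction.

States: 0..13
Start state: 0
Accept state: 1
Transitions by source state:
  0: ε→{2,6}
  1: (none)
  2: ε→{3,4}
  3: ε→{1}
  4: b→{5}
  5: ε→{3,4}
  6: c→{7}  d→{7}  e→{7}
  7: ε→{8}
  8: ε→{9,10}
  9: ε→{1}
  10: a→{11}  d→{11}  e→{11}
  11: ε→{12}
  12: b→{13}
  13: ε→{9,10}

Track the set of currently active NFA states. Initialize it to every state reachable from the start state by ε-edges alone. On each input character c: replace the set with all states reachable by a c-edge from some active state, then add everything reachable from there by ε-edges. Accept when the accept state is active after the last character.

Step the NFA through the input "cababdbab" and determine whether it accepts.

initial (ε-close {0}): {0,1,2,3,4,6}
'c' @ 1: {1,7,8,9,10}  (accept∈set)
'a' @ 2: {11,12}
'b' @ 3: {1,9,10,13}  (accept∈set)
'a' @ 4: {11,12}
'b' @ 5: {1,9,10,13}  (accept∈set)
'd' @ 6: {11,12}
'b' @ 7: {1,9,10,13}  (accept∈set)
'a' @ 8: {11,12}
'b' @ 9: {1,9,10,13}  (accept∈set)
final: {1,9,10,13}; accept 1 in set

Answer: ACCEPT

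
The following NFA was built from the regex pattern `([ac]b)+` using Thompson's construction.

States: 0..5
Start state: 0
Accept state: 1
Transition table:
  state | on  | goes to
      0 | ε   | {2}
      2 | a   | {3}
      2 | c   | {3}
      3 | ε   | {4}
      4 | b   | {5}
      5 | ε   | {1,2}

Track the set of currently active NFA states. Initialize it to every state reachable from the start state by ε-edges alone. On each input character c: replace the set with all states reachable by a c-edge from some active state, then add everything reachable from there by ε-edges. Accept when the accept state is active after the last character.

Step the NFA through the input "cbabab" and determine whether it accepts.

start: ε-closure({0}) = {0,2}
'c' @ 1: {3,4}
'b' @ 2: {1,2,5}  [accepting]
'a' @ 3: {3,4}
'b' @ 4: {1,2,5}  [accepting]
'a' @ 5: {3,4}
'b' @ 6: {1,2,5}  [accepting]
final: {1,2,5}; accept 1 in set

Answer: ACCEPT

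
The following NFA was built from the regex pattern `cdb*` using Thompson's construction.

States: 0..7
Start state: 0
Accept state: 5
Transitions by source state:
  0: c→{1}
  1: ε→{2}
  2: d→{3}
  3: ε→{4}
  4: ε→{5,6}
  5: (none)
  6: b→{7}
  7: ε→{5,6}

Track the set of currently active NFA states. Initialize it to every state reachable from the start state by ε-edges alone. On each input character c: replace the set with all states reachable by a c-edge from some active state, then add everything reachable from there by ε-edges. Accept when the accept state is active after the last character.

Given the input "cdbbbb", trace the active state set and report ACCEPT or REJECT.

Answer: ACCEPT

Trace:
start: ε-closure({0}) = {0}
'c' @ 1: {1,2}
'd' @ 2: {3,4,5,6}  ✓accept
'b' @ 3: {5,6,7}  ✓accept
'b' @ 4: {5,6,7}  ✓accept
'b' @ 5: {5,6,7}  ✓accept
'b' @ 6: {5,6,7}  ✓accept
final: {5,6,7}; accept 5 in set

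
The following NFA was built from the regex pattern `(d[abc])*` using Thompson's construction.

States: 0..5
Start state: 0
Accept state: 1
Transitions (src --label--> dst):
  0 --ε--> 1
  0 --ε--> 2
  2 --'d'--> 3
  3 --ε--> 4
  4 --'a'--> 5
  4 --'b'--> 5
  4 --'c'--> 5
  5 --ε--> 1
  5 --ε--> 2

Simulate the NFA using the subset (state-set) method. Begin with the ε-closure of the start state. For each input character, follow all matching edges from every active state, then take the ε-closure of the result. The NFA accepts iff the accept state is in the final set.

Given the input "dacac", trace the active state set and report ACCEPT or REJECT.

S₀ = ε-closure({0}) = {0,1,2}
'd' @ 1: {3,4}
'a' @ 2: {1,2,5}  ✓accept
'c' @ 3: {}  — state set empty
rest 'ac' ignored (set empty)
after full input: {}  (accept=1 not in)

Answer: REJECT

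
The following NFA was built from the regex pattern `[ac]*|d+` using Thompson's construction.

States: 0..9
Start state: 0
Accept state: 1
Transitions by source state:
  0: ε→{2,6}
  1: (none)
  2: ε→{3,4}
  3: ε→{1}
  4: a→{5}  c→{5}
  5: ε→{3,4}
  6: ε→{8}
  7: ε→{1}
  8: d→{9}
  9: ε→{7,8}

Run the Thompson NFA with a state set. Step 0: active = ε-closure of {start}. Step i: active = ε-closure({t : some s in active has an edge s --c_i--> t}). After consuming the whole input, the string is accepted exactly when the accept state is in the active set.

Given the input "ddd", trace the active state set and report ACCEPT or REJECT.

S₀ = ε-closure({0}) = {0,1,2,3,4,6,8}
'd' @ 1: {1,7,8,9}  ✓accept
'd' @ 2: {1,7,8,9}  ✓accept
'd' @ 3: {1,7,8,9}  ✓accept
after full input: {1,7,8,9}  (accept=1 in)

Answer: ACCEPT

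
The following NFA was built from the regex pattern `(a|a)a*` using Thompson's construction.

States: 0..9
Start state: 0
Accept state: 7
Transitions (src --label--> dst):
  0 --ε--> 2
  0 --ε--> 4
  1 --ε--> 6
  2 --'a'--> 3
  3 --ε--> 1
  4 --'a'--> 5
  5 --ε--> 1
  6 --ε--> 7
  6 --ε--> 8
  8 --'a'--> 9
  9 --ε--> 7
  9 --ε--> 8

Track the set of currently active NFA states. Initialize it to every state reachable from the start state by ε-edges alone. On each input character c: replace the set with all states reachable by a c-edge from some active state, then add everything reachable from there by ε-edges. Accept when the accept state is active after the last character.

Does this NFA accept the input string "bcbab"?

start: ε-closure({0}) = {0,2,4}
'b' @ 1: {}  — state set empty
rest 'cbab' ignored (set empty)
after full input: {}  (accept=7 not in)

Answer: REJECT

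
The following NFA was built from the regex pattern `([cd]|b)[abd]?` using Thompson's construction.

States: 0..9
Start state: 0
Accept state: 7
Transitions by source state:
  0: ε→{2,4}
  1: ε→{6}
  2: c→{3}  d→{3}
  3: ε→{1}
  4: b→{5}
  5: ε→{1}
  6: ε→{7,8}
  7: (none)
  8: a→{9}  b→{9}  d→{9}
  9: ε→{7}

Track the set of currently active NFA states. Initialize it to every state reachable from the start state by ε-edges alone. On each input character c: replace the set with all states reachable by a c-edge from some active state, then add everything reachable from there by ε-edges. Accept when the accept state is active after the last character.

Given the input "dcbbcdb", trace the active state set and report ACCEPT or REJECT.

Answer: REJECT

Trace:
initial (ε-close {0}): {0,2,4}
'd' @ 1: {1,3,6,7,8}  ✓accept
'c' @ 2: {}  — state set empty
rest 'bbcdb' ignored (set empty)
end set {} — state 7 not in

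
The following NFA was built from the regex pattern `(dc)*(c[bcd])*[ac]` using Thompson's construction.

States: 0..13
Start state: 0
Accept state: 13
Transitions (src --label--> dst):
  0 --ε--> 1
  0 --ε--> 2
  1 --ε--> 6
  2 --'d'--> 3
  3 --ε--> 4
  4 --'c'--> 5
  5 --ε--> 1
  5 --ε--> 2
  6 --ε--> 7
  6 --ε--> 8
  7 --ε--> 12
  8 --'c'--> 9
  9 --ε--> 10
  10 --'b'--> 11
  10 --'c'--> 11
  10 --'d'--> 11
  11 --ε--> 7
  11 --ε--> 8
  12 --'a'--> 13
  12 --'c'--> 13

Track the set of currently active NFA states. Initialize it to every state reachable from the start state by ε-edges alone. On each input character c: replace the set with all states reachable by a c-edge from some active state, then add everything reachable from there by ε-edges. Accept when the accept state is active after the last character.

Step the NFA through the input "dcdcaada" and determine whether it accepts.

Answer: REJECT

Steps:
initial (ε-close {0}): {0,1,2,6,7,8,12}
'd' @ 1: {3,4}
'c' @ 2: {1,2,5,6,7,8,12}
'd' @ 3: {3,4}
'c' @ 4: {1,2,5,6,7,8,12}
'a' @ 5: {13}  [accepting]
'a' @ 6: {}  — no active states
rest 'da' ignored (set empty)
end set {} — state 13 not in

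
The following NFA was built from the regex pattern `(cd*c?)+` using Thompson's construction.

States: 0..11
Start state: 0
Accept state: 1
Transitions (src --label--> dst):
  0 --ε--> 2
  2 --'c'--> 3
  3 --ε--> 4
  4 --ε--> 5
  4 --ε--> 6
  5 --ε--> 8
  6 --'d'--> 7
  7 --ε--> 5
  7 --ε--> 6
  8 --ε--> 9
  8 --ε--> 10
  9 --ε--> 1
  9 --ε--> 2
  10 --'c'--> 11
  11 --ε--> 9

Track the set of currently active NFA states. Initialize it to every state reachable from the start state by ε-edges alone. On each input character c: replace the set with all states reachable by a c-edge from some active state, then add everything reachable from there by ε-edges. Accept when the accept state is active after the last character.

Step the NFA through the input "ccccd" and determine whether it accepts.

S₀ = ε-closure({0}) = {0,2}
'c' @ 1: {1,2,3,4,5,6,8,9,10}  (accept∈set)
'c' @ 2: {1,2,3,4,5,6,8,9,10,11}  (accept∈set)
'c' @ 3: {1,2,3,4,5,6,8,9,10,11}  (accept∈set)
'c' @ 4: {1,2,3,4,5,6,8,9,10,11}  (accept∈set)
'd' @ 5: {1,2,5,6,7,8,9,10}  (accept∈set)
end set {1,2,5,6,7,8,9,10} — state 1 in

Answer: ACCEPT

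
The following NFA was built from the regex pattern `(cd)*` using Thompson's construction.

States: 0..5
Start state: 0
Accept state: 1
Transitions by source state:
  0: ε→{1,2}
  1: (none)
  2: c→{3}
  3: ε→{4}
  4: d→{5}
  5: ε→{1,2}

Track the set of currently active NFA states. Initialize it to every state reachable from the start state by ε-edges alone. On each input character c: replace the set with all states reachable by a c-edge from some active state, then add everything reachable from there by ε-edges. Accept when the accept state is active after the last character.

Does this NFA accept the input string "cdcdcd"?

initial (ε-close {0}): {0,1,2}
'c' @ 1: {3,4}
'd' @ 2: {1,2,5}  [accepting]
'c' @ 3: {3,4}
'd' @ 4: {1,2,5}  [accepting]
'c' @ 5: {3,4}
'd' @ 6: {1,2,5}  [accepting]
final: {1,2,5}; accept 1 in set

Answer: ACCEPT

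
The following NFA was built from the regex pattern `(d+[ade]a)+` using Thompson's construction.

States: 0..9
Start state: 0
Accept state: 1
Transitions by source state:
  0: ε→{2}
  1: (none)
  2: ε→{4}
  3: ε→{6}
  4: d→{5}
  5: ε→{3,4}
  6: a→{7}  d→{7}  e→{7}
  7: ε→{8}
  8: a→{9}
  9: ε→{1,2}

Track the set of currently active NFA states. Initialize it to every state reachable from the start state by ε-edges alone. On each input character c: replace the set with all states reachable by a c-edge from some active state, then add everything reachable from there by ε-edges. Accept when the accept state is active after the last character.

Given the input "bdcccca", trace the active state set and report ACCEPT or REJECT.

start: ε-closure({0}) = {0,2,4}
'b' @ 1: {}  — dead — no transitions
rest 'dcccca' ignored (set empty)
final: {}; accept 1 not in set

Answer: REJECT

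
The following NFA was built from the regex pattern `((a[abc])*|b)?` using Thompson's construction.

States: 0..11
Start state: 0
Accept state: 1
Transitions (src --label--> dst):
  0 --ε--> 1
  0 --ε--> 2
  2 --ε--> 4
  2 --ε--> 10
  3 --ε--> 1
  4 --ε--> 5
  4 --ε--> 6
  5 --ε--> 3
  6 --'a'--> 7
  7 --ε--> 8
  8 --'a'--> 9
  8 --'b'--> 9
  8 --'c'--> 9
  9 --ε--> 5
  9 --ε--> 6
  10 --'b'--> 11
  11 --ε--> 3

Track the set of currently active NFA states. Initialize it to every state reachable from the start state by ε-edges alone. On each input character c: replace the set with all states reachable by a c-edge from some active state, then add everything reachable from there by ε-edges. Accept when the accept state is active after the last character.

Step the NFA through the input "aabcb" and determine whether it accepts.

Answer: REJECT

Steps:
initial (ε-close {0}): {0,1,2,3,4,5,6,10}
'a' @ 1: {7,8}
'a' @ 2: {1,3,5,6,9}  (accept∈set)
'b' @ 3: {}  — dead — no transitions
rest 'cb' ignored (set empty)
final: {}; accept 1 not in set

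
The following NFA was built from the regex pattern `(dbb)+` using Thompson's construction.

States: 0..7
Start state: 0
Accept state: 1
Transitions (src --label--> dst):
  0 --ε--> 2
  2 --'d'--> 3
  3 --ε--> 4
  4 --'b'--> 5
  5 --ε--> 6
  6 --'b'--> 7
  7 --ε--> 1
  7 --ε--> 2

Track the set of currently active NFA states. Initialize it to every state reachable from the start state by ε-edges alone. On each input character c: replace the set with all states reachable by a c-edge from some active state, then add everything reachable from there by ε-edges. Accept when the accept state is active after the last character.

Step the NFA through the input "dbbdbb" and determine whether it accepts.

Answer: ACCEPT

Derivation:
start: ε-closure({0}) = {0,2}
'd' @ 1: {3,4}
'b' @ 2: {5,6}
'b' @ 3: {1,2,7}  [accepting]
'd' @ 4: {3,4}
'b' @ 5: {5,6}
'b' @ 6: {1,2,7}  [accepting]
after full input: {1,2,7}  (accept=1 in)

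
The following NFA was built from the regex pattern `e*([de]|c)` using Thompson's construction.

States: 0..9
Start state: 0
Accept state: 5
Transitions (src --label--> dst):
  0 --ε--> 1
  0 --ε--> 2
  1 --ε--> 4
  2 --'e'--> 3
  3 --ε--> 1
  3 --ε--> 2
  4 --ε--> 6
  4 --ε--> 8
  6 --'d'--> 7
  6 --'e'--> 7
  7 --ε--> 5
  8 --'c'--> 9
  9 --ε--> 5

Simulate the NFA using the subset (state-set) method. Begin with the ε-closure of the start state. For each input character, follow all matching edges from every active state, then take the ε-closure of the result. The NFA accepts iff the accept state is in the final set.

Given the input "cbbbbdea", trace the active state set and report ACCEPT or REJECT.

start: ε-closure({0}) = {0,1,2,4,6,8}
'c' @ 1: {5,9}  [accepting]
'b' @ 2: {}  — state set empty
rest 'bbbdea' ignored (set empty)
final: {}; accept 5 not in set

Answer: REJECT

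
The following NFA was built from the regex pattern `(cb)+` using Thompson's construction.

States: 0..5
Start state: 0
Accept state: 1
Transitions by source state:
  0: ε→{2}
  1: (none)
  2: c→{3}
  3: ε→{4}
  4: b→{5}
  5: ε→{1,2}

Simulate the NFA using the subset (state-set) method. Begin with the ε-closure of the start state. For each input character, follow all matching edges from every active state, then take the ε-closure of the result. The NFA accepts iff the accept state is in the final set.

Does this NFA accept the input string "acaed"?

Answer: REJECT

Derivation:
S₀ = ε-closure({0}) = {0,2}
'a' @ 1: {}  — no active states
rest 'caed' ignored (set empty)
end set {} — state 1 not in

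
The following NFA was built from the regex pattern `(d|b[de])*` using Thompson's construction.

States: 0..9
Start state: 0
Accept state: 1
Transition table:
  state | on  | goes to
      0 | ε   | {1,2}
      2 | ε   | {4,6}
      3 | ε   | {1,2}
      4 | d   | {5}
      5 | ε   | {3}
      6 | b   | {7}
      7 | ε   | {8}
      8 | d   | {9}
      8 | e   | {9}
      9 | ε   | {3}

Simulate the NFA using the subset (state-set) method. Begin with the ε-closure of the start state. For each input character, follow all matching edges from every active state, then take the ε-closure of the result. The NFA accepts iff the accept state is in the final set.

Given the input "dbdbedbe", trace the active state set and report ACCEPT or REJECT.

S₀ = ε-closure({0}) = {0,1,2,4,6}
'd' @ 1: {1,2,3,4,5,6}  [accepting]
'b' @ 2: {7,8}
'd' @ 3: {1,2,3,4,6,9}  [accepting]
'b' @ 4: {7,8}
'e' @ 5: {1,2,3,4,6,9}  [accepting]
'd' @ 6: {1,2,3,4,5,6}  [accepting]
'b' @ 7: {7,8}
'e' @ 8: {1,2,3,4,6,9}  [accepting]
after full input: {1,2,3,4,6,9}  (accept=1 in)

Answer: ACCEPT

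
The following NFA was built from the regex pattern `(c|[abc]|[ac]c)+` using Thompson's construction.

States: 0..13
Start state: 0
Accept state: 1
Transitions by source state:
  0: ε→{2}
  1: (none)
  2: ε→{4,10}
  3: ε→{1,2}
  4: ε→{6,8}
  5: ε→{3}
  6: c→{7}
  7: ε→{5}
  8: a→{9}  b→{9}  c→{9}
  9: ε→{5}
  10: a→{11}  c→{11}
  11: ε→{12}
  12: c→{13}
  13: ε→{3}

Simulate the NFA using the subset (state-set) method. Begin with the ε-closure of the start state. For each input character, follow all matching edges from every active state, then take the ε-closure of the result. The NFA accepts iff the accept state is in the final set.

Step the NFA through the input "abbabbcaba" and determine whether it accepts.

start: ε-closure({0}) = {0,2,4,6,8,10}
'a' @ 1: {1,2,3,4,5,6,8,9,10,11,12}  [accepting]
'b' @ 2: {1,2,3,4,5,6,8,9,10}  [accepting]
'b' @ 3: {1,2,3,4,5,6,8,9,10}  [accepting]
'a' @ 4: {1,2,3,4,5,6,8,9,10,11,12}  [accepting]
'b' @ 5: {1,2,3,4,5,6,8,9,10}  [accepting]
'b' @ 6: {1,2,3,4,5,6,8,9,10}  [accepting]
'c' @ 7: {1,2,3,4,5,6,7,8,9,10,11,12}  [accepting]
'a' @ 8: {1,2,3,4,5,6,8,9,10,11,12}  [accepting]
'b' @ 9: {1,2,3,4,5,6,8,9,10}  [accepting]
'a' @ 10: {1,2,3,4,5,6,8,9,10,11,12}  [accepting]
after full input: {1,2,3,4,5,6,8,9,10,11,12}  (accept=1 in)

Answer: ACCEPT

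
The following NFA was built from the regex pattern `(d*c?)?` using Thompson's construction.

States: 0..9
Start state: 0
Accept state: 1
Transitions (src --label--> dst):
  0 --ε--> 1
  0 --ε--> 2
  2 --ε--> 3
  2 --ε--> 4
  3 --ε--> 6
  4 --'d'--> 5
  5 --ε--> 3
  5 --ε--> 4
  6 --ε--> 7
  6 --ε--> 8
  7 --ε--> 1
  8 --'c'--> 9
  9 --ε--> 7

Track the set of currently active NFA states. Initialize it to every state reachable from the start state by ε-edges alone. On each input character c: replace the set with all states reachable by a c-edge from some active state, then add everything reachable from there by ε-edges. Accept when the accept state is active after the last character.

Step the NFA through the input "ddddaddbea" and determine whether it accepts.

Answer: REJECT

Derivation:
S₀ = ε-closure({0}) = {0,1,2,3,4,6,7,8}
'd' @ 1: {1,3,4,5,6,7,8}  [accepting]
'd' @ 2: {1,3,4,5,6,7,8}  [accepting]
'd' @ 3: {1,3,4,5,6,7,8}  [accepting]
'd' @ 4: {1,3,4,5,6,7,8}  [accepting]
'a' @ 5: {}  — no active states
rest 'ddbea' ignored (set empty)
end set {} — state 1 not in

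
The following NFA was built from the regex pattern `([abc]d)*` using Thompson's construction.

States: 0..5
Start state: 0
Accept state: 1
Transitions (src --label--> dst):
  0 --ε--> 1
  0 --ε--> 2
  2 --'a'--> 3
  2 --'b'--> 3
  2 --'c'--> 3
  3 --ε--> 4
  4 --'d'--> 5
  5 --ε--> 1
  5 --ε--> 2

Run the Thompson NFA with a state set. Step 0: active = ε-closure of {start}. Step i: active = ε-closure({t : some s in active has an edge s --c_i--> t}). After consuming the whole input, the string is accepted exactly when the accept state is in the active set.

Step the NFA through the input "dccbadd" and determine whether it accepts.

S₀ = ε-closure({0}) = {0,1,2}
'd' @ 1: {}  — no active states
rest 'ccbadd' ignored (set empty)
final: {}; accept 1 not in set

Answer: REJECT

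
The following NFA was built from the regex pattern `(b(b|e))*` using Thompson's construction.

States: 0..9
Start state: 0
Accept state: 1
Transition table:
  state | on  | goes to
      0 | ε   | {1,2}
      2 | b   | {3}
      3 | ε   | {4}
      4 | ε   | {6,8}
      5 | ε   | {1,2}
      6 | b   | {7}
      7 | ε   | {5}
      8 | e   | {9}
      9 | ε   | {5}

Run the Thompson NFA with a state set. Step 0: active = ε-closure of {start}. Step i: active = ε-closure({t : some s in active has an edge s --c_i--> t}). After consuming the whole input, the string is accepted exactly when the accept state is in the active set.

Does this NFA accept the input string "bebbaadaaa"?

Answer: REJECT

Derivation:
S₀ = ε-closure({0}) = {0,1,2}
'b' @ 1: {3,4,6,8}
'e' @ 2: {1,2,5,9}  (accept∈set)
'b' @ 3: {3,4,6,8}
'b' @ 4: {1,2,5,7}  (accept∈set)
'a' @ 5: {}  — no active states
rest 'adaaa' ignored (set empty)
final: {}; accept 1 not in set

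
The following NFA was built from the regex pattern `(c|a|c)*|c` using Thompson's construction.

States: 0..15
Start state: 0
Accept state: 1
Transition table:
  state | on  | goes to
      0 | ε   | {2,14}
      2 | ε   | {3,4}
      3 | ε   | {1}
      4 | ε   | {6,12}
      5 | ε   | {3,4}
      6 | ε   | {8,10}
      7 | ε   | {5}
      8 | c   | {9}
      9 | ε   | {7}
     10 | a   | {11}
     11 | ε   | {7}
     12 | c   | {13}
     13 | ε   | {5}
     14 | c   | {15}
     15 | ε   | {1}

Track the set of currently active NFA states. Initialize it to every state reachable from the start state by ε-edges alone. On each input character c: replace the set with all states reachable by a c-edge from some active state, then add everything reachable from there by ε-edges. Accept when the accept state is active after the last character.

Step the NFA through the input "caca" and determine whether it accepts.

initial (ε-close {0}): {0,1,2,3,4,6,8,10,12,14}
'c' @ 1: {1,3,4,5,6,7,8,9,10,12,13,15}  [accepting]
'a' @ 2: {1,3,4,5,6,7,8,10,11,12}  [accepting]
'c' @ 3: {1,3,4,5,6,7,8,9,10,12,13}  [accepting]
'a' @ 4: {1,3,4,5,6,7,8,10,11,12}  [accepting]
final: {1,3,4,5,6,7,8,10,11,12}; accept 1 in set

Answer: ACCEPT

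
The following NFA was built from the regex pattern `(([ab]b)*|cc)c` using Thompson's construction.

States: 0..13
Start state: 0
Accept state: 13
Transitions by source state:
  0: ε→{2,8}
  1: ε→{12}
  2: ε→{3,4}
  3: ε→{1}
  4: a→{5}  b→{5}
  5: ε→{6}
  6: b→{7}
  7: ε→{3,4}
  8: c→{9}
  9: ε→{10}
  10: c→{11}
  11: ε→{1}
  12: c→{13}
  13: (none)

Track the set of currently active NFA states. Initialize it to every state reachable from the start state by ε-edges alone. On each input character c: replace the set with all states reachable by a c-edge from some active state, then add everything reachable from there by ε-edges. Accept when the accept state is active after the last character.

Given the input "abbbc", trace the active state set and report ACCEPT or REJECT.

start: ε-closure({0}) = {0,1,2,3,4,8,12}
'a' @ 1: {5,6}
'b' @ 2: {1,3,4,7,12}
'b' @ 3: {5,6}
'b' @ 4: {1,3,4,7,12}
'c' @ 5: {13}  [accepting]
end set {13} — state 13 in

Answer: ACCEPT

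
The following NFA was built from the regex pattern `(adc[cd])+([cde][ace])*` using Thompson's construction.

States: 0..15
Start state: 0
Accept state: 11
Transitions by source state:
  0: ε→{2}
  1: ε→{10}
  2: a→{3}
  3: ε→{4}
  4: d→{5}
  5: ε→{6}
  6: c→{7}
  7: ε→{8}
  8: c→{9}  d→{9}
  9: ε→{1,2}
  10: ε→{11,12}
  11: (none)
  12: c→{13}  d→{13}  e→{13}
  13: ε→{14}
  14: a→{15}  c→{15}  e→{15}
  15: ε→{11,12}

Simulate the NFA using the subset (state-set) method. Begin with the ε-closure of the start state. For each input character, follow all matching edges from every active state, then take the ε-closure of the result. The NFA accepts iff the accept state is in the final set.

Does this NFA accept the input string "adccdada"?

Answer: ACCEPT

Trace:
initial (ε-close {0}): {0,2}
'a' @ 1: {3,4}
'd' @ 2: {5,6}
'c' @ 3: {7,8}
'c' @ 4: {1,2,9,10,11,12}  (accept∈set)
'd' @ 5: {13,14}
'a' @ 6: {11,12,15}  (accept∈set)
'd' @ 7: {13,14}
'a' @ 8: {11,12,15}  (accept∈set)
final: {11,12,15}; accept 11 in set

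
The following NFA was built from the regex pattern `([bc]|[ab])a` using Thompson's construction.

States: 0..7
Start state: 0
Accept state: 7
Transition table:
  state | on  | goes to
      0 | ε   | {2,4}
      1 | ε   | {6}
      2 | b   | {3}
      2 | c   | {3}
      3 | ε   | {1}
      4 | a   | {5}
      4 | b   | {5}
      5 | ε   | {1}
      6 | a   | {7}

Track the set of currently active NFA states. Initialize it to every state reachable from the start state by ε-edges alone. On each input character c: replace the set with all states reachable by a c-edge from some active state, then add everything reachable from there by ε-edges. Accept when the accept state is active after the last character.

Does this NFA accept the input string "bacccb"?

Answer: REJECT

Derivation:
initial (ε-close {0}): {0,2,4}
'b' @ 1: {1,3,5,6}
'a' @ 2: {7}  [accepting]
'c' @ 3: {}  — state set empty
rest 'ccb' ignored (set empty)
end set {} — state 7 not in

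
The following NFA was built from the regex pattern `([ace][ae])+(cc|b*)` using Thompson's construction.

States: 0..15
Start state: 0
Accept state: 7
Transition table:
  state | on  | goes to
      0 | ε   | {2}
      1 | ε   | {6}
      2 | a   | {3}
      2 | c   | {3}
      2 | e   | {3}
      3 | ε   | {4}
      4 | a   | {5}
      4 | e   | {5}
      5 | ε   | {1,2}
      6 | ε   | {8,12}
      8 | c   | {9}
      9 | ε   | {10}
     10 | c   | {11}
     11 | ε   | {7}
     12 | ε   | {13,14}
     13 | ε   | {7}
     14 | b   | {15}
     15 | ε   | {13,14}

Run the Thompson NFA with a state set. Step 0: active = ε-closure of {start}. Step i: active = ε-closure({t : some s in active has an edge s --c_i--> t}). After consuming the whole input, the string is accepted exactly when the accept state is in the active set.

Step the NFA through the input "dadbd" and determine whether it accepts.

Answer: REJECT

Steps:
initial (ε-close {0}): {0,2}
'd' @ 1: {}  — no active states
rest 'adbd' ignored (set empty)
end set {} — state 7 not in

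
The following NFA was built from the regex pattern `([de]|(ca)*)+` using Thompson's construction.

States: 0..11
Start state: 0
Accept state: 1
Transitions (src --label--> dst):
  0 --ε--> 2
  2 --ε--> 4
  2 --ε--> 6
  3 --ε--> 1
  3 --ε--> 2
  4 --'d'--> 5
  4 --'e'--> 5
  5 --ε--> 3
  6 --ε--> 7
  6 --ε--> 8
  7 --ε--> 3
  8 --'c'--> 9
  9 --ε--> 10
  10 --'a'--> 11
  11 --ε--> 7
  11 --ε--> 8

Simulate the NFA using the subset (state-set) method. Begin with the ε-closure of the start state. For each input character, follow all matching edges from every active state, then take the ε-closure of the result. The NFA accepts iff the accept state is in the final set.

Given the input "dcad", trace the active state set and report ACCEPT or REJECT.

Answer: ACCEPT

Derivation:
start: ε-closure({0}) = {0,1,2,3,4,6,7,8}
'd' @ 1: {1,2,3,4,5,6,7,8}  ✓accept
'c' @ 2: {9,10}
'a' @ 3: {1,2,3,4,6,7,8,11}  ✓accept
'd' @ 4: {1,2,3,4,5,6,7,8}  ✓accept
end set {1,2,3,4,5,6,7,8} — state 1 in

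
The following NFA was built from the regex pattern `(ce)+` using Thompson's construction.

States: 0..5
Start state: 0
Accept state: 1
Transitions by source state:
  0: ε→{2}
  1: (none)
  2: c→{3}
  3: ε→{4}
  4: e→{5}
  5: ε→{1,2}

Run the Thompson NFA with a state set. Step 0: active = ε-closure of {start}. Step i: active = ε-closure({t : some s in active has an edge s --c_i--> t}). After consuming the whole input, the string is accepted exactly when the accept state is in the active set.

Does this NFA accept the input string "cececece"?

S₀ = ε-closure({0}) = {0,2}
'c' @ 1: {3,4}
'e' @ 2: {1,2,5}  ✓accept
'c' @ 3: {3,4}
'e' @ 4: {1,2,5}  ✓accept
'c' @ 5: {3,4}
'e' @ 6: {1,2,5}  ✓accept
'c' @ 7: {3,4}
'e' @ 8: {1,2,5}  ✓accept
final: {1,2,5}; accept 1 in set

Answer: ACCEPT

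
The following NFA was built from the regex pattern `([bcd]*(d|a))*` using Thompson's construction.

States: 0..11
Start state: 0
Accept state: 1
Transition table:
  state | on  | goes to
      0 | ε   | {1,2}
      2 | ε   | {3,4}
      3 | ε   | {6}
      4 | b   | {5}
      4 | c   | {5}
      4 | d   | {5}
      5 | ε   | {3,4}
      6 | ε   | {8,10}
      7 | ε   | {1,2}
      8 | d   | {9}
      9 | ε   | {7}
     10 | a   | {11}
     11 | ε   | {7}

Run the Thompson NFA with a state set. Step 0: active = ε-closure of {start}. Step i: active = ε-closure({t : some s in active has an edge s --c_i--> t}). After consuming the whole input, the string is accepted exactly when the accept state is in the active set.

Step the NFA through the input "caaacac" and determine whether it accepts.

Answer: REJECT

Derivation:
initial (ε-close {0}): {0,1,2,3,4,6,8,10}
'c' @ 1: {3,4,5,6,8,10}
'a' @ 2: {1,2,3,4,6,7,8,10,11}  (accept∈set)
'a' @ 3: {1,2,3,4,6,7,8,10,11}  (accept∈set)
'a' @ 4: {1,2,3,4,6,7,8,10,11}  (accept∈set)
'c' @ 5: {3,4,5,6,8,10}
'a' @ 6: {1,2,3,4,6,7,8,10,11}  (accept∈set)
'c' @ 7: {3,4,5,6,8,10}
final: {3,4,5,6,8,10}; accept 1 not in set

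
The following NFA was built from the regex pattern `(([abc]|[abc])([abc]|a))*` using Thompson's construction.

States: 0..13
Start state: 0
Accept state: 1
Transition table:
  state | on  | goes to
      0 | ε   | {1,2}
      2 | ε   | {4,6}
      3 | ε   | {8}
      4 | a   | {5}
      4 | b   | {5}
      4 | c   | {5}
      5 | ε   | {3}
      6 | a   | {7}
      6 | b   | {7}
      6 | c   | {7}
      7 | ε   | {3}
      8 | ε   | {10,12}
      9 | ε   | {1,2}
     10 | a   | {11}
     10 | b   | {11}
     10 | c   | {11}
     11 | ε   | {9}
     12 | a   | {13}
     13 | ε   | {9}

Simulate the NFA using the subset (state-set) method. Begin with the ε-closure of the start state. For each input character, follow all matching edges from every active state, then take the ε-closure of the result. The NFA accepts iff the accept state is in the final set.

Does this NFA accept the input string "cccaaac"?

Answer: REJECT

Trace:
initial (ε-close {0}): {0,1,2,4,6}
'c' @ 1: {3,5,7,8,10,12}
'c' @ 2: {1,2,4,6,9,11}  [accepting]
'c' @ 3: {3,5,7,8,10,12}
'a' @ 4: {1,2,4,6,9,11,13}  [accepting]
'a' @ 5: {3,5,7,8,10,12}
'a' @ 6: {1,2,4,6,9,11,13}  [accepting]
'c' @ 7: {3,5,7,8,10,12}
final: {3,5,7,8,10,12}; accept 1 not in set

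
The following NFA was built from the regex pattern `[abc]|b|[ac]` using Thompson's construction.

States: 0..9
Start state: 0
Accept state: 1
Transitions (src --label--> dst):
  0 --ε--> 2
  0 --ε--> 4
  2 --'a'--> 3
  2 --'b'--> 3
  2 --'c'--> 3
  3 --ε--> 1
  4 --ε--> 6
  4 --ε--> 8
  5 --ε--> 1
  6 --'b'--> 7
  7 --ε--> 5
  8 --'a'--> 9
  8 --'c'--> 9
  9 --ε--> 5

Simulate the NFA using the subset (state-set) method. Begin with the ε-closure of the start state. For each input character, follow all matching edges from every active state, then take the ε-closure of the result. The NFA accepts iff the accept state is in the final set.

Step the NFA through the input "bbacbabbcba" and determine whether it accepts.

start: ε-closure({0}) = {0,2,4,6,8}
'b' @ 1: {1,3,5,7}  [accepting]
'b' @ 2: {}  — no active states
rest 'acbabbcba' ignored (set empty)
after full input: {}  (accept=1 not in)

Answer: REJECT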